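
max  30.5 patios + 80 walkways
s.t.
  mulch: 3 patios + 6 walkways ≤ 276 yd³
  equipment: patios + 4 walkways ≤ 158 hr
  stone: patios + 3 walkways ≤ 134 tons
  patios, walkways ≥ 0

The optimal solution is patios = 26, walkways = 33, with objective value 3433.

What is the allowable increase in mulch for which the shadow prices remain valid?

54

Binding constraints: mulch, equipment. The basis is B = [[3,6],[1,4]] with det 6.
Per unit increase in mulch, x* moves by d = (0.6667, -0.1667).
The basis stays optimal until stone becomes binding; allowable increase = 54 yd³.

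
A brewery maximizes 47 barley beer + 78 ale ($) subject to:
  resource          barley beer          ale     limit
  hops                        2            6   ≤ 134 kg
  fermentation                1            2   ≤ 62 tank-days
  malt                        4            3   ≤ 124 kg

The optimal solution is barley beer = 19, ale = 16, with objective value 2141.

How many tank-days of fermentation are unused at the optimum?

11

fermentation used = 1·19 + 2·16 = 51; slack = 62 − 51 = 11.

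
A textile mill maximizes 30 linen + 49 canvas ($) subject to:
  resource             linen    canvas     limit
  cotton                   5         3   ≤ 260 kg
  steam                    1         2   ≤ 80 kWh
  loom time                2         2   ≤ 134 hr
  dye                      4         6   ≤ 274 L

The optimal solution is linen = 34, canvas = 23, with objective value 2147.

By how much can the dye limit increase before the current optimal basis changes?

Binding constraints: steam, dye. The basis is B = [[1,2],[4,6]] with det -2.
Per unit increase in dye, x* moves by d = (1, -0.5).
The basis stays optimal until cotton becomes binding; allowable increase = 6 L.

6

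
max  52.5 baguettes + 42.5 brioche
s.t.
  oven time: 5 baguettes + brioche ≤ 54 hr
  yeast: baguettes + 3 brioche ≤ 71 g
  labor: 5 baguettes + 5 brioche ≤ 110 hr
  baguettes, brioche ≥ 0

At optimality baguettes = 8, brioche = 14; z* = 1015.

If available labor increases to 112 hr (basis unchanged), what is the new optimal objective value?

1031

Check each constraint at x*: oven time 54/54 (tight); yeast 50/71 (slack 21); labor 110/110 (tight).
By complementary slackness, y = 0 for the non-binding constraint.
Dual feasibility on the basic columns requires 5·y_oven time + 5·y_labor = 52.5, 1·y_oven time + 5·y_labor = 42.5.
Solving: y_oven time = 2.5, y_labor = 8.
Δz = y_labor·Δb = 8 × (2) = 16, so new z* = 1015 + 16 = 1031.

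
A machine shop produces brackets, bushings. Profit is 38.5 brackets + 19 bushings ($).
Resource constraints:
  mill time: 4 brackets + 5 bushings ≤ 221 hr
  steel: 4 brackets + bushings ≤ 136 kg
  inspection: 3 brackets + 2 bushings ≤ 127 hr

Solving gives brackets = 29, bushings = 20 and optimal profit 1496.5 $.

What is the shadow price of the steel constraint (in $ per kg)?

Check each constraint at x*: mill time 216/221 (slack 5); steel 136/136 (tight); inspection 127/127 (tight).
Slack constraints have shadow price 0 (complementary slackness).
The binding rows give the dual system: 4·y_steel + 3·y_inspection = 38.5 and 1·y_steel + 2·y_inspection = 19.
Solving: y_steel = 4, y_inspection = 7.5.
Shadow price of steel = 4.

4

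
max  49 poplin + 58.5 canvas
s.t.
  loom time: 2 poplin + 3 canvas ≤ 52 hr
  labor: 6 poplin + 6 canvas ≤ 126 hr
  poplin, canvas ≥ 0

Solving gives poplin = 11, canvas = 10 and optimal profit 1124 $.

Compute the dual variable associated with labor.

5

At the optimum: loom time uses 52 of 52 (binding); labor uses 126 of 126 (binding).
The binding rows give the dual system: 2·y_loom time + 6·y_labor = 49 and 3·y_loom time + 6·y_labor = 58.5.
→ y_loom time = 9.5 and y_labor = 5.
Shadow price of labor = 5.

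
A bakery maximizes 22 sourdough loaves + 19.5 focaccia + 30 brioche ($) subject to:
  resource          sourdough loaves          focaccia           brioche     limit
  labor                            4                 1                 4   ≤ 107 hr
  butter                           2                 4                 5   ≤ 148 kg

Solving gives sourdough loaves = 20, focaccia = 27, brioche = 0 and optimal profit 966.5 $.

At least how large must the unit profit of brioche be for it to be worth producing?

34

Both labor and butter are binding at x*.
From A_Bᵀ y = c: 4·y_labor + 2·y_butter = 22; 1·y_labor + 4·y_butter = 19.5.
→ y_labor = 3.5 and y_butter = 4.
brioche enters the basis when its profit ≥ yᵀa₃ = 3.5·4 + 4·5 = 34.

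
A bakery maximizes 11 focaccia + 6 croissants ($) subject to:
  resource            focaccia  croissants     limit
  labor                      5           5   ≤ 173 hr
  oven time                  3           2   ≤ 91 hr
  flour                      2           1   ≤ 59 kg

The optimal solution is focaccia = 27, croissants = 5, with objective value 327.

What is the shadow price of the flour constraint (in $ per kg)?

Check each constraint at x*: labor 160/173 (slack 13); oven time 91/91 (tight); flour 59/59 (tight).
By complementary slackness, y = 0 for the non-binding constraint.
Dual feasibility on the basic columns requires 3·y_oven time + 2·y_flour = 11, 2·y_oven time + 1·y_flour = 6.
→ y_oven time = 1 and y_flour = 4.
Shadow price of flour = 4.

4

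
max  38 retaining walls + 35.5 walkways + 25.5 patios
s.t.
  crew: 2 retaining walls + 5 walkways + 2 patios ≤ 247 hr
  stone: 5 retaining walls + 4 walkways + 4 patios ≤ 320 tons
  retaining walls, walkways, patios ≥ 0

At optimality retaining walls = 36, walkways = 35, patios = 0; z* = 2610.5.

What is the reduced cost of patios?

-5.5

Check each constraint at x*: crew 247/247 (tight); stone 320/320 (tight).
Dual feasibility on the basic columns requires 2·y_crew + 5·y_stone = 38, 5·y_crew + 4·y_stone = 35.5.
→ y_crew = 1.5 and y_stone = 7.
Reduced cost of patios: c₃ − yᵀa₃ = 25.5 − (1.5·2 + 7·4) = 25.5 − 31 = -5.5.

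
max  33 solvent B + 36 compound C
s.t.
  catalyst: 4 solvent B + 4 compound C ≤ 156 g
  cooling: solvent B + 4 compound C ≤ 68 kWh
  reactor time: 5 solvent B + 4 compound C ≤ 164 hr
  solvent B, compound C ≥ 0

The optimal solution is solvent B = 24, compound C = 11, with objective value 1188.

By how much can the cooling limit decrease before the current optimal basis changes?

Binding constraints: cooling, reactor time. The basis is B = [[1,4],[5,4]] with det -16.
Per unit decrease in cooling, x* moves by d = (0.25, -0.3125).
The basis stays optimal until compound C reaches 0; allowable decrease = 35.2 kWh.

35.2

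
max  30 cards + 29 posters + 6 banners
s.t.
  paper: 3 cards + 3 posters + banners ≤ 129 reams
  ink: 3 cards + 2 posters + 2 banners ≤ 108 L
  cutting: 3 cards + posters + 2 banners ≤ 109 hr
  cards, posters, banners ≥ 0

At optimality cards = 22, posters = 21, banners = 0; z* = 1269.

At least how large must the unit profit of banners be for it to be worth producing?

11

Binding: paper and ink. Non-binding: cutting (22 unused).
By complementary slackness, y = 0 for the non-binding constraint.
Dual feasibility on the basic columns requires 3·y_paper + 3·y_ink = 30, 3·y_paper + 2·y_ink = 29.
This yields shadow prices y_paper = 9, y_ink = 1.
banners enters the basis when its profit ≥ yᵀa₃ = 9·1 + 1·2 = 11.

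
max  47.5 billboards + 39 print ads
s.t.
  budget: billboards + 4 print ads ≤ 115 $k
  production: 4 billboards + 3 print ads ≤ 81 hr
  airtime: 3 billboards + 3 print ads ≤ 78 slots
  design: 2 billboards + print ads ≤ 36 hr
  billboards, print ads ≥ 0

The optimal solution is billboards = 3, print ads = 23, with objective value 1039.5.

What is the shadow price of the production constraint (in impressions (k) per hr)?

8.5

At the optimum: budget uses 95 of 115 (slack = 20); production uses 81 of 81 (binding); airtime uses 78 of 78 (binding); design uses 29 of 36 (slack = 7).
By complementary slackness, y = 0 for the non-binding constraints.
From A_Bᵀ y = c: 4·y_production + 3·y_airtime = 47.5; 3·y_production + 3·y_airtime = 39.
→ y_production = 8.5 and y_airtime = 4.5.
Shadow price of production = 8.5.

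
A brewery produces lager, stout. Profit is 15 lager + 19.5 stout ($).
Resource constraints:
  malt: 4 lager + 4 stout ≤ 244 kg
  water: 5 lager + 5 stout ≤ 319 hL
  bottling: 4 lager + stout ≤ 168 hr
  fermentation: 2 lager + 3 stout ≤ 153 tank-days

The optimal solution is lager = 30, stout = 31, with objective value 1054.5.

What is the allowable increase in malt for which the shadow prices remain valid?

6.8

Binding constraints: malt, fermentation. The basis is B = [[4,4],[2,3]] with det 4.
Per unit increase in malt, x* moves by d = (0.75, -0.5).
The basis stays optimal until bottling becomes binding; allowable increase = 6.8 kg.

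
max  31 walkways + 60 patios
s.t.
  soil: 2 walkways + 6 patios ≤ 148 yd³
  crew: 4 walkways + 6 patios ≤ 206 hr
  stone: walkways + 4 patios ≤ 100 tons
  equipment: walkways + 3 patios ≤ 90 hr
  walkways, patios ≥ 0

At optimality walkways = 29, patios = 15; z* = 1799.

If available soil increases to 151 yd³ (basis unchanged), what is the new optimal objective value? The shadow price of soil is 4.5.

1812.5

Δb = 3, so new z* = 1799 + (4.5)·(3) = 1799 + 13.5 = 1812.5.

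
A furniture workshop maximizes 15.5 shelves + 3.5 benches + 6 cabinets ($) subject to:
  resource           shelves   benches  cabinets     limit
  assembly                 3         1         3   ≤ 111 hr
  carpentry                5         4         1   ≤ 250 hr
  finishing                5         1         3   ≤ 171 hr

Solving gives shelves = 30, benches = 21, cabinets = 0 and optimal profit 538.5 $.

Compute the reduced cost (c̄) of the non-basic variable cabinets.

Check each constraint at x*: assembly 111/111 (tight); carpentry 234/250 (slack 16); finishing 171/171 (tight).
By complementary slackness, y = 0 for the non-binding constraint.
From A_Bᵀ y = c: 3·y_assembly + 5·y_finishing = 15.5; 1·y_assembly + 1·y_finishing = 3.5.
Solving: y_assembly = 1, y_finishing = 2.5.
Reduced cost of cabinets: c₃ − yᵀa₃ = 6 − (1·3 + 2.5·3) = 6 − 10.5 = -4.5.

-4.5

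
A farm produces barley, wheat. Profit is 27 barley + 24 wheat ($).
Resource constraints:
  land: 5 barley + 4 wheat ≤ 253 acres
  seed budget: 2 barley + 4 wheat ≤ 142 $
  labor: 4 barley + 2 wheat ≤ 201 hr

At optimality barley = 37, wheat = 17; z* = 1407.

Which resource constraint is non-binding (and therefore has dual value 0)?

labor

land: 253/253 (binding)
seed budget: 142/142 (binding)
labor: 182/201 (slack 19)
By complementary slackness, a constraint with positive slack has shadow price 0 → labor.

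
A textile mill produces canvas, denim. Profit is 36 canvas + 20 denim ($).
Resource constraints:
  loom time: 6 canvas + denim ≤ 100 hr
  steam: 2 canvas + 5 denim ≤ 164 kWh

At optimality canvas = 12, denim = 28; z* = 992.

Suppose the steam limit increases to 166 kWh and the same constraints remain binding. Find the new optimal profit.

998

Check each constraint at x*: loom time 100/100 (tight); steam 164/164 (tight).
Dual feasibility on the basic columns requires 6·y_loom time + 2·y_steam = 36, 1·y_loom time + 5·y_steam = 20.
Solving: y_loom time = 5, y_steam = 3.
Δz = y_steam·Δb = 3 × (2) = 6, so new z* = 992 + 6 = 998.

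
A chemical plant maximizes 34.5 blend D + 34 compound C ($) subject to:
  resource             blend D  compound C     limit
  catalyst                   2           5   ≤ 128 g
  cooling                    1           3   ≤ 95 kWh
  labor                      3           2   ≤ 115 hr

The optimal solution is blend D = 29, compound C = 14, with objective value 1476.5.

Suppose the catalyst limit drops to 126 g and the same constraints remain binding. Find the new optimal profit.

At the optimum: catalyst uses 128 of 128 (binding); cooling uses 71 of 95 (slack = 24); labor uses 115 of 115 (binding).
By complementary slackness, y = 0 for the non-binding constraint.
Dual feasibility on the basic columns requires 2·y_catalyst + 3·y_labor = 34.5, 5·y_catalyst + 2·y_labor = 34.
→ y_catalyst = 3 and y_labor = 9.5.
Δz = y_catalyst·Δb = 3 × (-2) = -6, so new z* = 1476.5 − 6 = 1470.5.

1470.5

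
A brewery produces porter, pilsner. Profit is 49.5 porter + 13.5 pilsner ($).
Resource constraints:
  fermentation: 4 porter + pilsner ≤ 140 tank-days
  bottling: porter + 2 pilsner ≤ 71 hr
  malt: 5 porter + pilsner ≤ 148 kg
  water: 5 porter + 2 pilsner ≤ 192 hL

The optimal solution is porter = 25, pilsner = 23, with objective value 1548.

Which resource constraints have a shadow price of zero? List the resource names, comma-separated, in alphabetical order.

fermentation, water

fermentation: 123/140 (slack 17)
bottling: 71/71 (binding)
malt: 148/148 (binding)
water: 171/192 (slack 21)
By complementary slackness, a constraint with positive slack has shadow price 0 → fermentation, water.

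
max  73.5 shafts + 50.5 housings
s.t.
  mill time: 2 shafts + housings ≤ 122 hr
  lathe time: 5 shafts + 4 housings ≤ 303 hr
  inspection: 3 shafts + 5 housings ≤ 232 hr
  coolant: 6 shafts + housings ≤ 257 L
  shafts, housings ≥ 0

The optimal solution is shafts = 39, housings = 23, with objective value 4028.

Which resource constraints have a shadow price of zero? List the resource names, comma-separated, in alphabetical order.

lathe time, mill time

mill time: 101/122 (slack 21)
lathe time: 287/303 (slack 16)
inspection: 232/232 (binding)
coolant: 257/257 (binding)
By complementary slackness, a constraint with positive slack has shadow price 0 → lathe time, mill time.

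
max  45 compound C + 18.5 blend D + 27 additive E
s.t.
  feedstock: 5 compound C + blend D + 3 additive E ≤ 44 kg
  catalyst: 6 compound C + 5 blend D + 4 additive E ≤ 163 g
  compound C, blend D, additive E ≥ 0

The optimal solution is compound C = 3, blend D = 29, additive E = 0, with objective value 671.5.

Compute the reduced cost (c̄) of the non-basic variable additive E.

-1

At the optimum: feedstock uses 44 of 44 (binding); catalyst uses 163 of 163 (binding).
The binding rows give the dual system: 5·y_feedstock + 6·y_catalyst = 45 and 1·y_feedstock + 5·y_catalyst = 18.5.
→ y_feedstock = 6 and y_catalyst = 2.5.
Reduced cost of additive E: c₃ − yᵀa₃ = 27 − (6·3 + 2.5·4) = 27 − 28 = -1.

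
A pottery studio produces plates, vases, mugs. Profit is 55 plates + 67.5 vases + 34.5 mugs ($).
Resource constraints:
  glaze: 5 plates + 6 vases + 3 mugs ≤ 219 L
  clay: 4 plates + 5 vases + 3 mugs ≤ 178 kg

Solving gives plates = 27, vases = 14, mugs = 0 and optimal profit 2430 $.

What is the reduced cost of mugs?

Both glaze and clay are binding at x*.
Dual feasibility on the basic columns requires 5·y_glaze + 4·y_clay = 55, 6·y_glaze + 5·y_clay = 67.5.
This yields shadow prices y_glaze = 5, y_clay = 7.5.
Reduced cost of mugs: c₃ − yᵀa₃ = 34.5 − (5·3 + 7.5·3) = 34.5 − 37.5 = -3.

-3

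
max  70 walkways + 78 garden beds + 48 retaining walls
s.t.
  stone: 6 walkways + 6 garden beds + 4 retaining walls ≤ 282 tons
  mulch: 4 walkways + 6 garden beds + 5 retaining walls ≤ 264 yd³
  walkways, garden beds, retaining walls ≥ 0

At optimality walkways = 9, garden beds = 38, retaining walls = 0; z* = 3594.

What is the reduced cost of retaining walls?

-8

At the optimum: stone uses 282 of 282 (binding); mulch uses 264 of 264 (binding).
From A_Bᵀ y = c: 6·y_stone + 4·y_mulch = 70; 6·y_stone + 6·y_mulch = 78.
Solving: y_stone = 9, y_mulch = 4.
Reduced cost of retaining walls: c₃ − yᵀa₃ = 48 − (9·4 + 4·5) = 48 − 56 = -8.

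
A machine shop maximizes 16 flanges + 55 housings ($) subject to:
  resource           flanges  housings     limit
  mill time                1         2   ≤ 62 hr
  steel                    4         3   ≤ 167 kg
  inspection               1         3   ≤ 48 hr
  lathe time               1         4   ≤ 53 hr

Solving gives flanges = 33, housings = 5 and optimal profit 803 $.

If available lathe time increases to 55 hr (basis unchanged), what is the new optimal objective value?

At the optimum: mill time uses 43 of 62 (slack = 19); steel uses 147 of 167 (slack = 20); inspection uses 48 of 48 (binding); lathe time uses 53 of 53 (binding).
Since mill time, steel are not tight, their duals are 0.
From A_Bᵀ y = c: 1·y_inspection + 1·y_lathe time = 16; 3·y_inspection + 4·y_lathe time = 55.
Solving: y_inspection = 9, y_lathe time = 7.
Δz = y_lathe time·Δb = 7 × (2) = 14, so new z* = 803 + 14 = 817.

817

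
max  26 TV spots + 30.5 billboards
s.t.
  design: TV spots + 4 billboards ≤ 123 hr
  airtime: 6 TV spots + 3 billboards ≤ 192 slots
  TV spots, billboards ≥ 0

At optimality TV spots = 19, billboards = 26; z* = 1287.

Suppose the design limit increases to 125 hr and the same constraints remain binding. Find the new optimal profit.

Both design and airtime are binding at x*.
From A_Bᵀ y = c: 1·y_design + 6·y_airtime = 26; 4·y_design + 3·y_airtime = 30.5.
→ y_design = 5 and y_airtime = 3.5.
Δz = y_design·Δb = 5 × (2) = 10, so new z* = 1287 + 10 = 1297.

1297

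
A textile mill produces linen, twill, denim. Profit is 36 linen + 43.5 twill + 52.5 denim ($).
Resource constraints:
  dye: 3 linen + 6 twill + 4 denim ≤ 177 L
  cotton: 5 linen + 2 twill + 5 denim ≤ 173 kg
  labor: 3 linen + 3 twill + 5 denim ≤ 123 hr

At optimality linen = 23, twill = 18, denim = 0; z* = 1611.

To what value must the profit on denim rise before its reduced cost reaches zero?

Check each constraint at x*: dye 177/177 (tight); cotton 151/173 (slack 22); labor 123/123 (tight).
Since cotton is not tight, its dual is 0.
Dual feasibility on the basic columns requires 3·y_dye + 3·y_labor = 36, 6·y_dye + 3·y_labor = 43.5.
This yields shadow prices y_dye = 2.5, y_labor = 9.5.
denim enters the basis when its profit ≥ yᵀa₃ = 2.5·4 + 9.5·5 = 57.5.

57.5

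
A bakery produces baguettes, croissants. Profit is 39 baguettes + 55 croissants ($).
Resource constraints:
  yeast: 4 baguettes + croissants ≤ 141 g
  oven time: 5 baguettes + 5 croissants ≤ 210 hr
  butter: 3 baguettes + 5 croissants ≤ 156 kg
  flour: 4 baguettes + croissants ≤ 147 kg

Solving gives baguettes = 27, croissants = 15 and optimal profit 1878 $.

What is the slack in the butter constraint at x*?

butter used = 3·27 + 5·15 = 156; slack = 156 − 156 = 0.

0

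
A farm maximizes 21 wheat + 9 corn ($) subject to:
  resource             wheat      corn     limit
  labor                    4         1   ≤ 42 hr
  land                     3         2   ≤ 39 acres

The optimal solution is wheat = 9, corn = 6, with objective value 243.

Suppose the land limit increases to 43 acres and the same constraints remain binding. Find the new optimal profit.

Check each constraint at x*: labor 42/42 (tight); land 39/39 (tight).
Dual feasibility on the basic columns requires 4·y_labor + 3·y_land = 21, 1·y_labor + 2·y_land = 9.
Solving: y_labor = 3, y_land = 3.
Δz = y_land·Δb = 3 × (4) = 12, so new z* = 243 + 12 = 255.

255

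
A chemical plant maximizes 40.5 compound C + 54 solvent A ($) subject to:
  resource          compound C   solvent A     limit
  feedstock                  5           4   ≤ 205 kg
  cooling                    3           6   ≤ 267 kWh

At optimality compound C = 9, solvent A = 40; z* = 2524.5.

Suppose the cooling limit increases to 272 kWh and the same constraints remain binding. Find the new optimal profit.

Check each constraint at x*: feedstock 205/205 (tight); cooling 267/267 (tight).
The binding rows give the dual system: 5·y_feedstock + 3·y_cooling = 40.5 and 4·y_feedstock + 6·y_cooling = 54.
→ y_feedstock = 4.5 and y_cooling = 6.
Δz = y_cooling·Δb = 6 × (5) = 30, so new z* = 2524.5 + 30 = 2554.5.

2554.5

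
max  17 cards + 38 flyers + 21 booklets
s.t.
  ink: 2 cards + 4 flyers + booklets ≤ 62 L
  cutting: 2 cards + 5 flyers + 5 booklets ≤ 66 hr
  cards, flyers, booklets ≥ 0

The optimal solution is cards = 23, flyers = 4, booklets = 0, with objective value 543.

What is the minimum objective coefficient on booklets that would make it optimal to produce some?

Check each constraint at x*: ink 62/62 (tight); cutting 66/66 (tight).
The binding rows give the dual system: 2·y_ink + 2·y_cutting = 17 and 4·y_ink + 5·y_cutting = 38.
→ y_ink = 4.5 and y_cutting = 4.
booklets enters the basis when its profit ≥ yᵀa₃ = 4.5·1 + 4·5 = 24.5.

24.5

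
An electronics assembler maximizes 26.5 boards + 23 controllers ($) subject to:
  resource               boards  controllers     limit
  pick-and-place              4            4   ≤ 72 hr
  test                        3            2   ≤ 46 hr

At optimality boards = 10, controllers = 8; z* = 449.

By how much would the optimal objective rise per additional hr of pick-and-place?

4

Both pick-and-place and test are binding at x*.
From A_Bᵀ y = c: 4·y_pick-and-place + 3·y_test = 26.5; 4·y_pick-and-place + 2·y_test = 23.
This yields shadow prices y_pick-and-place = 4, y_test = 3.5.
Shadow price of pick-and-place = 4.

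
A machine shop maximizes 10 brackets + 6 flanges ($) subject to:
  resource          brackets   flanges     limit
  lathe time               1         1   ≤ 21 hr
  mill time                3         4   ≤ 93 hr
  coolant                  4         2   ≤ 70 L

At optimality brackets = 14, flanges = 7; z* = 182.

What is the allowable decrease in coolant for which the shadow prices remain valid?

Binding constraints: lathe time, coolant. The basis is B = [[1,1],[4,2]] with det -2.
Per unit decrease in coolant, x* moves by d = (-0.5, 0.5).
The basis stays optimal until brackets reaches 0; allowable decrease = 28 L.

28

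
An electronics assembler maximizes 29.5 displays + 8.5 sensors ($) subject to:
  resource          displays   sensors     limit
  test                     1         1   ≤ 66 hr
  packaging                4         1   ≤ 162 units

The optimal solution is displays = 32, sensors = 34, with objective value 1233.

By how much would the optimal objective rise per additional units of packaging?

7

Check each constraint at x*: test 66/66 (tight); packaging 162/162 (tight).
The binding rows give the dual system: 1·y_test + 4·y_packaging = 29.5 and 1·y_test + 1·y_packaging = 8.5.
This yields shadow prices y_test = 1.5, y_packaging = 7.
Shadow price of packaging = 7.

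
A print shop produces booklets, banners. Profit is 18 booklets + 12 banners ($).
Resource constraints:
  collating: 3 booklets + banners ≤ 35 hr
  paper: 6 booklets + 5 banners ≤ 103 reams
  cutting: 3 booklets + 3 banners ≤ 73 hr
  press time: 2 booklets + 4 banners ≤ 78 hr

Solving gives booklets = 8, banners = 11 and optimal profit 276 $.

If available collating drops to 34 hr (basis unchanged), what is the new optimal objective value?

274

Check each constraint at x*: collating 35/35 (tight); paper 103/103 (tight); cutting 57/73 (slack 16); press time 60/78 (slack 18).
Since cutting, press time are not tight, their duals are 0.
From A_Bᵀ y = c: 3·y_collating + 6·y_paper = 18; 1·y_collating + 5·y_paper = 12.
Solving: y_collating = 2, y_paper = 2.
Δz = y_collating·Δb = 2 × (-1) = -2, so new z* = 276 − 2 = 274.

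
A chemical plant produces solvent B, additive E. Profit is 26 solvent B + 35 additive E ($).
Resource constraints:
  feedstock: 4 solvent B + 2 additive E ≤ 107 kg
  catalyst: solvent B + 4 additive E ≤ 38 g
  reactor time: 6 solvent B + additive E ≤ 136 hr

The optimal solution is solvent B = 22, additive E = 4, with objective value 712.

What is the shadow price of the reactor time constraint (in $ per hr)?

3

Check each constraint at x*: feedstock 96/107 (slack 11); catalyst 38/38 (tight); reactor time 136/136 (tight).
Slack constraints have shadow price 0 (complementary slackness).
From A_Bᵀ y = c: 1·y_catalyst + 6·y_reactor time = 26; 4·y_catalyst + 1·y_reactor time = 35.
→ y_catalyst = 8 and y_reactor time = 3.
Shadow price of reactor time = 3.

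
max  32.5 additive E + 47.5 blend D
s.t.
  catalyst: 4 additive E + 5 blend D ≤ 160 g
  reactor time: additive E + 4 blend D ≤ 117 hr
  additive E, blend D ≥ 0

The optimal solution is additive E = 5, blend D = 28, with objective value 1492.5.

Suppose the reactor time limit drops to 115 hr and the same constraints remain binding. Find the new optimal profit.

1487.5

At the optimum: catalyst uses 160 of 160 (binding); reactor time uses 117 of 117 (binding).
The binding rows give the dual system: 4·y_catalyst + 1·y_reactor time = 32.5 and 5·y_catalyst + 4·y_reactor time = 47.5.
This yields shadow prices y_catalyst = 7.5, y_reactor time = 2.5.
Δz = y_reactor time·Δb = 2.5 × (-2) = -5, so new z* = 1492.5 − 5 = 1487.5.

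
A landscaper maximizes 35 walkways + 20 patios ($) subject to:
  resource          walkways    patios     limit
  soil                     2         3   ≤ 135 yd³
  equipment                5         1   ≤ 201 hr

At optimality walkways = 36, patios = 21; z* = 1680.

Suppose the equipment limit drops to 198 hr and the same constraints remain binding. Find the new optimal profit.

Check each constraint at x*: soil 135/135 (tight); equipment 201/201 (tight).
Dual feasibility on the basic columns requires 2·y_soil + 5·y_equipment = 35, 3·y_soil + 1·y_equipment = 20.
→ y_soil = 5 and y_equipment = 5.
Δz = y_equipment·Δb = 5 × (-3) = -15, so new z* = 1680 − 15 = 1665.

1665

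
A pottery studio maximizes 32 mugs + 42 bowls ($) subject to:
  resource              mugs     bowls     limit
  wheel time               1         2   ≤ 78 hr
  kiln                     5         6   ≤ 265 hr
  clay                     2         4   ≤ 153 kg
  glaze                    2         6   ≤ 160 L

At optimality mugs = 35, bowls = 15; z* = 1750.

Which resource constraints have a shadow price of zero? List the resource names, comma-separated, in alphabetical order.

wheel time: 65/78 (slack 13)
kiln: 265/265 (binding)
clay: 130/153 (slack 23)
glaze: 160/160 (binding)
By complementary slackness, a constraint with positive slack has shadow price 0 → clay, wheel time.

clay, wheel time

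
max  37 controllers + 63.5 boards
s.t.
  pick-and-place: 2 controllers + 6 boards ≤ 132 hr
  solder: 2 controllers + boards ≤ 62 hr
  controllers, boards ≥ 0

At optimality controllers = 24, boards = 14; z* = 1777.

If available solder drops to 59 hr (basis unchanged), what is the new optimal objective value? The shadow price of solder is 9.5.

1748.5

Δb = -3, so new z* = 1777 + (9.5)·(-3) = 1777 − 28.5 = 1748.5.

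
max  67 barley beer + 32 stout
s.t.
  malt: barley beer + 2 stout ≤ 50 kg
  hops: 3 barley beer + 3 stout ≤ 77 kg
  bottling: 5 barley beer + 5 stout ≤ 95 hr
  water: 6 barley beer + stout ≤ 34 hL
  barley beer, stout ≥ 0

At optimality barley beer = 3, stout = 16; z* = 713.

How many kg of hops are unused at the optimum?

20

hops used = 3·3 + 3·16 = 57; slack = 77 − 57 = 20.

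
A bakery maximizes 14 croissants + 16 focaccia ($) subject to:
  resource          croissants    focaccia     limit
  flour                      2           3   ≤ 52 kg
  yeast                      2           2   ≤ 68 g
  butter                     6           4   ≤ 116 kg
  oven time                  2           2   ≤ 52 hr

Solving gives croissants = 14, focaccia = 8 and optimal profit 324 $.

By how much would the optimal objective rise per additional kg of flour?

4

Binding: flour and butter. Non-binding: yeast (24 unused), oven time (8 unused).
Since yeast, oven time are not tight, their duals are 0.
Dual feasibility on the basic columns requires 2·y_flour + 6·y_butter = 14, 3·y_flour + 4·y_butter = 16.
This yields shadow prices y_flour = 4, y_butter = 1.
Shadow price of flour = 4.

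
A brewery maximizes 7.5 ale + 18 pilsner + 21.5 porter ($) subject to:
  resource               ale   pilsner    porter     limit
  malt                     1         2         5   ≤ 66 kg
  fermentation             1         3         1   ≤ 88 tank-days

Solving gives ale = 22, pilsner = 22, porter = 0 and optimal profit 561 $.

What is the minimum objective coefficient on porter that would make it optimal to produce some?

25.5

At the optimum: malt uses 66 of 66 (binding); fermentation uses 88 of 88 (binding).
The binding rows give the dual system: 1·y_malt + 1·y_fermentation = 7.5 and 2·y_malt + 3·y_fermentation = 18.
This yields shadow prices y_malt = 4.5, y_fermentation = 3.
porter enters the basis when its profit ≥ yᵀa₃ = 4.5·5 + 3·1 = 25.5.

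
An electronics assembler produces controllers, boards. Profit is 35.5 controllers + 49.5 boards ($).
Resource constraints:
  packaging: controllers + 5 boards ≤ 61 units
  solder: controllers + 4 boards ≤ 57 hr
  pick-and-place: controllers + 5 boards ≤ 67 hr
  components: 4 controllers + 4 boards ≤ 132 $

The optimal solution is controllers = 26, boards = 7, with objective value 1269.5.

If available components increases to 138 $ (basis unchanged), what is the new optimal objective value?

Binding: packaging and components. Non-binding: solder (3 unused), pick-and-place (6 unused).
Since solder, pick-and-place are not tight, their duals are 0.
The binding rows give the dual system: 1·y_packaging + 4·y_components = 35.5 and 5·y_packaging + 4·y_components = 49.5.
→ y_packaging = 3.5 and y_components = 8.
Δz = y_components·Δb = 8 × (6) = 48, so new z* = 1269.5 + 48 = 1317.5.

1317.5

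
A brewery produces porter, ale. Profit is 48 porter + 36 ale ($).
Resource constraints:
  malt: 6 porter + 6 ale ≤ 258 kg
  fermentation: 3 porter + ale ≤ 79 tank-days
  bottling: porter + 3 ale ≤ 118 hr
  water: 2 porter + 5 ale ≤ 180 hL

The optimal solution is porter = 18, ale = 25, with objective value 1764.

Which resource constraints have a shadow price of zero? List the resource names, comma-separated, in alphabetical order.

bottling, water

malt: 258/258 (binding)
fermentation: 79/79 (binding)
bottling: 93/118 (slack 25)
water: 161/180 (slack 19)
By complementary slackness, a constraint with positive slack has shadow price 0 → bottling, water.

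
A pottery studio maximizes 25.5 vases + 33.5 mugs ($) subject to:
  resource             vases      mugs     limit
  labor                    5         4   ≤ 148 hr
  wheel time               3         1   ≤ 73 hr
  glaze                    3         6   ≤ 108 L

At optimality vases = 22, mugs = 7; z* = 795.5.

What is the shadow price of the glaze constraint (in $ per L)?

5

Check each constraint at x*: labor 138/148 (slack 10); wheel time 73/73 (tight); glaze 108/108 (tight).
By complementary slackness, y = 0 for the non-binding constraint.
From A_Bᵀ y = c: 3·y_wheel time + 3·y_glaze = 25.5; 1·y_wheel time + 6·y_glaze = 33.5.
This yields shadow prices y_wheel time = 3.5, y_glaze = 5.
Shadow price of glaze = 5.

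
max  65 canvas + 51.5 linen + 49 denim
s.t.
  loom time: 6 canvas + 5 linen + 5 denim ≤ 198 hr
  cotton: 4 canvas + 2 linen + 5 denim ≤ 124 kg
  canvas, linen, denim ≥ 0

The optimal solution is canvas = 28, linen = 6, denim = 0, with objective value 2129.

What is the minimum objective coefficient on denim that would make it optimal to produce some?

Check each constraint at x*: loom time 198/198 (tight); cotton 124/124 (tight).
The binding rows give the dual system: 6·y_loom time + 4·y_cotton = 65 and 5·y_loom time + 2·y_cotton = 51.5.
This yields shadow prices y_loom time = 9.5, y_cotton = 2.
denim enters the basis when its profit ≥ yᵀa₃ = 9.5·5 + 2·5 = 57.5.

57.5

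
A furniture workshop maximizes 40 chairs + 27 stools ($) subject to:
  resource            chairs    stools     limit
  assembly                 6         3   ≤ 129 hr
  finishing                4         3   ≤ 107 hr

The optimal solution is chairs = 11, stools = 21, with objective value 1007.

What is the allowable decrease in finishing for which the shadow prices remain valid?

Binding constraints: assembly, finishing. The basis is B = [[6,3],[4,3]] with det 6.
Per unit decrease in finishing, x* moves by d = (0.5, -1).
The basis stays optimal until stools reaches 0; allowable decrease = 21 hr.

21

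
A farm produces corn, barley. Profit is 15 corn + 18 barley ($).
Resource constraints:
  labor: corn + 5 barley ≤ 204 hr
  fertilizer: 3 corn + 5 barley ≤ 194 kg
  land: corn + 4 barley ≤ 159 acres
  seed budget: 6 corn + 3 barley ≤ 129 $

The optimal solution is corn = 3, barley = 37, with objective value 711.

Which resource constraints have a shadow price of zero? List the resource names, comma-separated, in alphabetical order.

labor, land

labor: 188/204 (slack 16)
fertilizer: 194/194 (binding)
land: 151/159 (slack 8)
seed budget: 129/129 (binding)
By complementary slackness, a constraint with positive slack has shadow price 0 → labor, land.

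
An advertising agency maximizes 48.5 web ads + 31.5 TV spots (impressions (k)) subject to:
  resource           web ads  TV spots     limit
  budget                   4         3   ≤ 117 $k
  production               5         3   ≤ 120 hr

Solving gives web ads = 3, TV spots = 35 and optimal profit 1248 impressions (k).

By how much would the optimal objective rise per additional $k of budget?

4

Both budget and production are binding at x*.
Dual feasibility on the basic columns requires 4·y_budget + 5·y_production = 48.5, 3·y_budget + 3·y_production = 31.5.
Solving: y_budget = 4, y_production = 6.5.
Shadow price of budget = 4.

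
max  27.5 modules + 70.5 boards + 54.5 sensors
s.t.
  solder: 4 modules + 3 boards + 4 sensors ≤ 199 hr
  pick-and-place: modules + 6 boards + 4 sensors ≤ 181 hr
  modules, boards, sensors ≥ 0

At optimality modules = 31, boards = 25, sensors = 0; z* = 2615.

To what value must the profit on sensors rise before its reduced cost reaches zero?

56

Check each constraint at x*: solder 199/199 (tight); pick-and-place 181/181 (tight).
From A_Bᵀ y = c: 4·y_solder + 1·y_pick-and-place = 27.5; 3·y_solder + 6·y_pick-and-place = 70.5.
This yields shadow prices y_solder = 4.5, y_pick-and-place = 9.5.
sensors enters the basis when its profit ≥ yᵀa₃ = 4.5·4 + 9.5·4 = 56.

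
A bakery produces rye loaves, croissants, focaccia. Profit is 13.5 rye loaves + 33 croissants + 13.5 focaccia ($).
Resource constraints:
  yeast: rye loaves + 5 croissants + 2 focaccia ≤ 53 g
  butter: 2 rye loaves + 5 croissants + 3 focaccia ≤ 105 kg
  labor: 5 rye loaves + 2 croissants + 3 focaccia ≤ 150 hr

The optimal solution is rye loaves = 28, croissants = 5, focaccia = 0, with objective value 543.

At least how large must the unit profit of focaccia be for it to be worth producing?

16.5

At the optimum: yeast uses 53 of 53 (binding); butter uses 81 of 105 (slack = 24); labor uses 150 of 150 (binding).
Slack constraints have shadow price 0 (complementary slackness).
The binding rows give the dual system: 1·y_yeast + 5·y_labor = 13.5 and 5·y_yeast + 2·y_labor = 33.
→ y_yeast = 6 and y_labor = 1.5.
focaccia enters the basis when its profit ≥ yᵀa₃ = 6·2 + 1.5·3 = 16.5.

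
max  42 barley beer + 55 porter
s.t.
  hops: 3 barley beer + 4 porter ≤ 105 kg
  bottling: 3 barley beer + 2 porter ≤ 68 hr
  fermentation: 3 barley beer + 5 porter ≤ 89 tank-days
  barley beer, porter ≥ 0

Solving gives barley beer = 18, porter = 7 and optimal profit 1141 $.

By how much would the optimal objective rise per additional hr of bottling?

5

Binding: bottling and fermentation. Non-binding: hops (23 unused).
By complementary slackness, y = 0 for the non-binding constraint.
The binding rows give the dual system: 3·y_bottling + 3·y_fermentation = 42 and 2·y_bottling + 5·y_fermentation = 55.
This yields shadow prices y_bottling = 5, y_fermentation = 9.
Shadow price of bottling = 5.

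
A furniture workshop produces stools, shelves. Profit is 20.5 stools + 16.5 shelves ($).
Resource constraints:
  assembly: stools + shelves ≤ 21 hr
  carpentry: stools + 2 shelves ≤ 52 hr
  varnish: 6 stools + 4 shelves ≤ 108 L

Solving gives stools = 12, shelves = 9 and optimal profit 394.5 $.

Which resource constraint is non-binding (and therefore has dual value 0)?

carpentry

assembly: 21/21 (binding)
carpentry: 30/52 (slack 22)
varnish: 108/108 (binding)
By complementary slackness, a constraint with positive slack has shadow price 0 → carpentry.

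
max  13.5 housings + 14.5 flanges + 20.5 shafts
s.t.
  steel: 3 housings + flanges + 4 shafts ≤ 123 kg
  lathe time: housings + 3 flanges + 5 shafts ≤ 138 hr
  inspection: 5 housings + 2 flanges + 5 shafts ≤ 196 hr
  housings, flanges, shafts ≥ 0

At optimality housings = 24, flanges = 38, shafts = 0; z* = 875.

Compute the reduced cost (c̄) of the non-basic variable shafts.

-7

Binding: lathe time and inspection. Non-binding: steel (13 unused).
Slack constraints have shadow price 0 (complementary slackness).
The binding rows give the dual system: 1·y_lathe time + 5·y_inspection = 13.5 and 3·y_lathe time + 2·y_inspection = 14.5.
Solving: y_lathe time = 3.5, y_inspection = 2.
Reduced cost of shafts: c₃ − yᵀa₃ = 20.5 − (3.5·5 + 2·5) = 20.5 − 27.5 = -7.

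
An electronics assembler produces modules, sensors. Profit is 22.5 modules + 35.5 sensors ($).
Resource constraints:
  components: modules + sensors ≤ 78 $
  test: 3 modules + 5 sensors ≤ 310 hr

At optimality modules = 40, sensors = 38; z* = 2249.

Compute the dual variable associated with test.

6.5

Check each constraint at x*: components 78/78 (tight); test 310/310 (tight).
Dual feasibility on the basic columns requires 1·y_components + 3·y_test = 22.5, 1·y_components + 5·y_test = 35.5.
→ y_components = 3 and y_test = 6.5.
Shadow price of test = 6.5.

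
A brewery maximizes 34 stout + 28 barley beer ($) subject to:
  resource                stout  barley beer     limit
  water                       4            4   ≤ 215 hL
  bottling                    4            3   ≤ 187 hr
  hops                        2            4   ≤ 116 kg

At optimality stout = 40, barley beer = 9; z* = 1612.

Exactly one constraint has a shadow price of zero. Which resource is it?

water: 196/215 (slack 19)
bottling: 187/187 (binding)
hops: 116/116 (binding)
By complementary slackness, a constraint with positive slack has shadow price 0 → water.

water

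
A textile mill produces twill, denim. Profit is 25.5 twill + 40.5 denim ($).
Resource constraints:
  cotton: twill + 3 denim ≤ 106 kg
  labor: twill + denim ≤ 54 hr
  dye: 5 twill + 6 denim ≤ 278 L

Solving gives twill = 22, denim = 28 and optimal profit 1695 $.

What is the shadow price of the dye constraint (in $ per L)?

Binding: cotton and dye. Non-binding: labor (4 unused).
By complementary slackness, y = 0 for the non-binding constraint.
From A_Bᵀ y = c: 1·y_cotton + 5·y_dye = 25.5; 3·y_cotton + 6·y_dye = 40.5.
→ y_cotton = 5.5 and y_dye = 4.
Shadow price of dye = 4.

4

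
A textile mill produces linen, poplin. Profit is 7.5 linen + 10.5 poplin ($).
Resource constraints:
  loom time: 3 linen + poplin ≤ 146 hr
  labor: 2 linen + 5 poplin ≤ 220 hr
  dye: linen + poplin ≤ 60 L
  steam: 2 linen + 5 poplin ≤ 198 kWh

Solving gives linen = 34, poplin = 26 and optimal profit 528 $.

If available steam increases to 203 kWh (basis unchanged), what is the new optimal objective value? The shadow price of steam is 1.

533

Δb = 5, so new z* = 528 + (1)·(5) = 528 + 5 = 533.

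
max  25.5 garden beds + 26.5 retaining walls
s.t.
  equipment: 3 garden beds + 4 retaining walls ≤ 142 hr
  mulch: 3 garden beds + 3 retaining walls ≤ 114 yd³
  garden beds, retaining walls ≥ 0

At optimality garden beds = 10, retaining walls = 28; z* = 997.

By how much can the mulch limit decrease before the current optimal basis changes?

7.5

Binding constraints: equipment, mulch. The basis is B = [[3,4],[3,3]] with det -3.
Per unit decrease in mulch, x* moves by d = (-1.3333, 1).
The basis stays optimal until garden beds reaches 0; allowable decrease = 7.5 yd³.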